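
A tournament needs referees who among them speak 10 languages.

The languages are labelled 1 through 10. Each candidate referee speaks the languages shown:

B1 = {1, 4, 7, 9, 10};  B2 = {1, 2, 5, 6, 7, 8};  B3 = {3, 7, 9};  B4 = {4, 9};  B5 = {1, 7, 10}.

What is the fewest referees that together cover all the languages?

Take {B1, B2, B3}. Their union is {1, 2, 3, 4, 5, 6, 7, 8, 9, 10}, which is all 10 languages.
Only B2 contains 2, so B2 is forced; the remaining 4 languages need at least 2 more referees (each remaining referee adds at most 3) — so at least 3 referees are needed, and 3 is optimal.

3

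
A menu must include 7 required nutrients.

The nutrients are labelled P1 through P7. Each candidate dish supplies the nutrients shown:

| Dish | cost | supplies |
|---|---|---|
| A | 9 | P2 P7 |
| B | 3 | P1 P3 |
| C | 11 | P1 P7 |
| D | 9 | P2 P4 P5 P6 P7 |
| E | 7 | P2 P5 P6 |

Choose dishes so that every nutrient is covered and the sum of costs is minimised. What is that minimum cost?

12

B, D together cover every nutrient (B ∪ D = {P1, P2, P3, P4, P5, P6, P7}); total cost 3 + 9 = 12.
No covering selection has total cost below 12.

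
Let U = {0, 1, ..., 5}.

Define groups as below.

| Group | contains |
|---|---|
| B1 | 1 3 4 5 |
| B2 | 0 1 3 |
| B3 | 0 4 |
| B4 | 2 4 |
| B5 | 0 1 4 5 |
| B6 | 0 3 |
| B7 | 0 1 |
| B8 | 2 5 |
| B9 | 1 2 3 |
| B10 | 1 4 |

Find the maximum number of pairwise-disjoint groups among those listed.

B6, B8, B10 are pairwise disjoint (B6={0,3}; B8={2,5}; B10={1,4}).
Every remaining group overlaps one of these, and no 4 of the listed groups are pairwise disjoint, so 3 is the maximum.

3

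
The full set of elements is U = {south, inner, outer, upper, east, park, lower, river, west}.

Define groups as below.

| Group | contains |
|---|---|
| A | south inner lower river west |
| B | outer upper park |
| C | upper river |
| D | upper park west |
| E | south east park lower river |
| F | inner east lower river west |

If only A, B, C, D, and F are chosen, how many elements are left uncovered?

0

Union of A, B, C, D, F = {south, inner, outer, upper, east, park, lower, river, west} — that's every element, so 0 are uncovered.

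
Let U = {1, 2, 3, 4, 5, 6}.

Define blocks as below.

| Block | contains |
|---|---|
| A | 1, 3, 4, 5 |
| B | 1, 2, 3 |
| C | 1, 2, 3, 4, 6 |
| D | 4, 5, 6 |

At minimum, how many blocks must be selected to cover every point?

2

C and D cover everything between them: the union {1, 2, 3, 4, 5, 6} is all of U.
No single block has all 6 points (the largest, C, has 5), so 2 is optimal.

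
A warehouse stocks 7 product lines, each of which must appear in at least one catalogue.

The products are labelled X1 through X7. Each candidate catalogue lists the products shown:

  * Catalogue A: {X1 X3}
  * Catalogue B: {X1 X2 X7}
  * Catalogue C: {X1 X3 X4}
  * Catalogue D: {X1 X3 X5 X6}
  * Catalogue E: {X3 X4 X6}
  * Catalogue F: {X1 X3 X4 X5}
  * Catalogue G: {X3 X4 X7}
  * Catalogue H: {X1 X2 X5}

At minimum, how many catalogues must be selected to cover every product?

3

Take {B, D, E}. Their union is {X1, X2, X3, X4, X5, X6, X7}, which is all 7 products.
No 2 of the 8 catalogues cover everything (all 28 combinations miss at least one product), so 3 is optimal.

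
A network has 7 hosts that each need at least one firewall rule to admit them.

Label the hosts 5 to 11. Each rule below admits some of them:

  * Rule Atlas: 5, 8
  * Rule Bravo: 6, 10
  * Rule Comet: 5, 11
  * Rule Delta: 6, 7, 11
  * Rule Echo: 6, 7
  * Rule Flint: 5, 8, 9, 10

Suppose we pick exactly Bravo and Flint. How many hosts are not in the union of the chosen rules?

2

Union of Bravo, Flint = {5, 6, 8, 9, 10}.
Not covered: 7, 11 — 2 hosts.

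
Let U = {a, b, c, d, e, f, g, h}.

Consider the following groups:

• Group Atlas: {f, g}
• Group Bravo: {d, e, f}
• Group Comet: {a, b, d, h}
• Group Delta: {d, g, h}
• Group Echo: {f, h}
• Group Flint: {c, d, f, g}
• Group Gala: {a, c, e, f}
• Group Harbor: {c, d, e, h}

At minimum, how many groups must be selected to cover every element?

3

Atlas and Comet and Harbor together: Atlas ∪ Comet ∪ Harbor = {a, b, c, d, e, f, g, h} — every element is covered.
Only Comet contains b, so Comet is forced; the remaining 4 elements need at least 2 more groups (each remaining group adds at most 3) — so at least 3 groups are needed, and 3 is optimal.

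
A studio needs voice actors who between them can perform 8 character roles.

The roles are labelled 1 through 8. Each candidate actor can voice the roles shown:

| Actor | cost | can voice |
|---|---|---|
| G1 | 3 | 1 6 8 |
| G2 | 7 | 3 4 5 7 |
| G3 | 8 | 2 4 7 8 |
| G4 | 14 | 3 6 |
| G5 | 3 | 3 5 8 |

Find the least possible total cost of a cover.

G1, G3, G5 together cover every role (G1 ∪ G3 ∪ G5 = {1, 2, 3, 4, 5, 6, 7, 8}); total cost 3 + 8 + 3 = 14.
No covering selection has total cost below 14.

14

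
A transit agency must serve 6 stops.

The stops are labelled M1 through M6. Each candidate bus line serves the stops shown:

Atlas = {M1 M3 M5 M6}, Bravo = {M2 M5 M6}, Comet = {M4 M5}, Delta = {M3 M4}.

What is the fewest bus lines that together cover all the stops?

3

Atlas and Bravo and Delta together: Atlas ∪ Bravo ∪ Delta = {M1, M2, M3, M4, M5, M6} — every stop is covered.
Only Atlas contains M1, so Atlas is forced; the remaining 2 stops need at least 2 more bus lines (each remaining bus line adds at most 1) — so at least 3 bus lines are needed, and 3 is optimal.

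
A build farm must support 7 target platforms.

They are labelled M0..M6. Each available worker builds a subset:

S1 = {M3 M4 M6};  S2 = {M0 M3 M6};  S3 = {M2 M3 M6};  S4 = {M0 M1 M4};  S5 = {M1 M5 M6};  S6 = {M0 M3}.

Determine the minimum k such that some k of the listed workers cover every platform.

S3 and S4 and S5 together: S3 ∪ S4 ∪ S5 = {M0, M1, M2, M3, M4, M5, M6} — every platform is covered.
Each worker has at most 3 platforms, and 2·3 = 6 < 7 — so at least 3 workers are needed, and 3 is optimal.

3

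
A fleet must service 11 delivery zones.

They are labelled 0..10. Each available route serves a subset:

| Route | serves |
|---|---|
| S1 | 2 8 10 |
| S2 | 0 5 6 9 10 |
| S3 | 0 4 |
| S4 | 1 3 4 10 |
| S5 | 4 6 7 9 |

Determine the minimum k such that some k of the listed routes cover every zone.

Take {S1, S2, S4, S5}. Their union is {0, 1, 2, 3, 4, 5, 6, 7, 8, 9, 10}, which is all 11 zones.
Only S5 contains 7, so S5 is forced; the remaining 7 zones need at least 3 more routes (each remaining route adds at most 3) — so at least 4 routes are needed, and 4 is optimal.

4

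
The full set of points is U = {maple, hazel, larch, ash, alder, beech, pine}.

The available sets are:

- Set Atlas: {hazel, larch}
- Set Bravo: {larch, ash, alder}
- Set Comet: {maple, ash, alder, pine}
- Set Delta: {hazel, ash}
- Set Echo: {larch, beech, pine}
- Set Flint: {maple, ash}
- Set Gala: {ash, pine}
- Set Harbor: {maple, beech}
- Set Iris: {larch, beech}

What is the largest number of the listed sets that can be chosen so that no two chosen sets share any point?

Atlas, Gala, Harbor are pairwise disjoint (Atlas={hazel,larch}; Gala={ash,pine}; Harbor={maple,beech}).
Every remaining set overlaps one of these, and no 4 of the listed sets are pairwise disjoint, so 3 is the maximum.

3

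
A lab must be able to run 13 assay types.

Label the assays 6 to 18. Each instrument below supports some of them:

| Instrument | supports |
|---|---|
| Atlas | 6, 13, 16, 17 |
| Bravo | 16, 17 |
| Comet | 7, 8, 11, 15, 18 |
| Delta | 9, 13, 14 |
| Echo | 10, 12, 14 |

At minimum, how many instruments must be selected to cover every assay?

Atlas and Comet and Delta and Echo together: Atlas ∪ Comet ∪ Delta ∪ Echo = {6, 7, 8, 9, 10, 11, 12, 13, 14, 15, 16, 17, 18} — every assay is covered.
No 3 of the 5 instruments cover everything (all 10 combinations miss at least one assay), so 4 is optimal.

4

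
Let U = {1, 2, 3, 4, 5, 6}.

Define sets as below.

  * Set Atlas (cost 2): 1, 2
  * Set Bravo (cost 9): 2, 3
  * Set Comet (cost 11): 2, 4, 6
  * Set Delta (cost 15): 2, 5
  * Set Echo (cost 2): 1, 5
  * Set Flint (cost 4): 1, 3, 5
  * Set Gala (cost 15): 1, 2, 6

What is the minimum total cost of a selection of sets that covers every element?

Comet, Flint together cover every element (Comet ∪ Flint = {1, 2, 3, 4, 5, 6}); total cost 11 + 4 = 15.
The greedy pick Atlas, Echo, Flint, Comet costs 19; no covering selection beats 15.

15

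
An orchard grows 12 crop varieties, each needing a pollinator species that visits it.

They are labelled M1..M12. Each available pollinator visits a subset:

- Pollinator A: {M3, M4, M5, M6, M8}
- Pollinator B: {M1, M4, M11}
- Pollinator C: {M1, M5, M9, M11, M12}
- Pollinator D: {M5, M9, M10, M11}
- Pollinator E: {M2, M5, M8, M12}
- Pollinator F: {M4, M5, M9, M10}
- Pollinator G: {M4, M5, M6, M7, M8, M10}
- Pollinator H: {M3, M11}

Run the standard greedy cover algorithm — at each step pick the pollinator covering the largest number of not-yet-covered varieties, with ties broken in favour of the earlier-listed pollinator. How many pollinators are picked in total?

4

Greedy: pick G (covers 6 new) → pick C (covers 4 new) → pick A (covers 1 new) → pick E (covers 1 new). Total picks: 4.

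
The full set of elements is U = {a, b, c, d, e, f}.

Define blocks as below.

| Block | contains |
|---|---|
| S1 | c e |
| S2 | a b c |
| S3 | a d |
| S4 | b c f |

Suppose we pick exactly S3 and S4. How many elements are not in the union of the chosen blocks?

1

Union of S3, S4 = {a, b, c, d, f}.
Not covered: e — 1 element.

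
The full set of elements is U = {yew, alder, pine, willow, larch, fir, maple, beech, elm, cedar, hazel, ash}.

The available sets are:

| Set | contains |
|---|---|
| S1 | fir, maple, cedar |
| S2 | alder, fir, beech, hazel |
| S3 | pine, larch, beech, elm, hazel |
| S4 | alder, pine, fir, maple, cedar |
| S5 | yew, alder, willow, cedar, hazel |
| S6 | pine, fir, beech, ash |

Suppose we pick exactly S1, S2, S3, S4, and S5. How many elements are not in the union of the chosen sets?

1

Union of S1, S2, S3, S4, S5 = {yew, alder, pine, willow, larch, fir, maple, beech, elm, cedar, hazel}.
Not covered: ash — 1 element.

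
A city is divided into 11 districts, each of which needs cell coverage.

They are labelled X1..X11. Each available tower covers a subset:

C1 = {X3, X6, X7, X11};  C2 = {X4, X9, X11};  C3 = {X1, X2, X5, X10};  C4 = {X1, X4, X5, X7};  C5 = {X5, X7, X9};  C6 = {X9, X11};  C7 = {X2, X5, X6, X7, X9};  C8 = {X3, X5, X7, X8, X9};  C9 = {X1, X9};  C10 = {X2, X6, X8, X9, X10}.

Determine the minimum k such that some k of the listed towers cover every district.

Take {C1, C4, C10}. Their union is {X1, X2, X3, X4, X5, X6, X7, X8, X9, X10, X11}, which is all 11 districts.
Each tower has at most 5 districts, and 2·5 = 10 < 11 — so at least 3 towers are needed, and 3 is optimal.

3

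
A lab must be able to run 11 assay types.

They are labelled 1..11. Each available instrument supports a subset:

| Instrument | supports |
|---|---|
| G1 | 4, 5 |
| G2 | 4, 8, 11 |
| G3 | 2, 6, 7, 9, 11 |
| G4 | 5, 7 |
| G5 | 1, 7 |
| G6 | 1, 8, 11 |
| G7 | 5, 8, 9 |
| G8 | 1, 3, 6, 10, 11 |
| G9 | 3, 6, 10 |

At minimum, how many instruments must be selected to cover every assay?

Take {G1, G2, G3, G8}. Their union is {1, 2, 3, 4, 5, 6, 7, 8, 9, 10, 11}, which is all 11 assays.
No 3 of the 9 instruments cover everything (all 84 combinations miss at least one assay), so 4 is optimal.

4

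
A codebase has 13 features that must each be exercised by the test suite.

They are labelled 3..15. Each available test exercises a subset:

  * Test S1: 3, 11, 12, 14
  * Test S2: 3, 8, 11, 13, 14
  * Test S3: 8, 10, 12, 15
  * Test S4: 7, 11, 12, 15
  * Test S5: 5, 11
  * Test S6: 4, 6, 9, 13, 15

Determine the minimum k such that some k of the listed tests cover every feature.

Take {S2, S3, S4, S5, S6}. Their union is {3, 4, 5, 6, 7, 8, 9, 10, 11, 12, 13, 14, 15}, which is all 13 features.
No 4 of the 6 tests cover everything (all 15 combinations miss at least one feature), so 5 is optimal.

5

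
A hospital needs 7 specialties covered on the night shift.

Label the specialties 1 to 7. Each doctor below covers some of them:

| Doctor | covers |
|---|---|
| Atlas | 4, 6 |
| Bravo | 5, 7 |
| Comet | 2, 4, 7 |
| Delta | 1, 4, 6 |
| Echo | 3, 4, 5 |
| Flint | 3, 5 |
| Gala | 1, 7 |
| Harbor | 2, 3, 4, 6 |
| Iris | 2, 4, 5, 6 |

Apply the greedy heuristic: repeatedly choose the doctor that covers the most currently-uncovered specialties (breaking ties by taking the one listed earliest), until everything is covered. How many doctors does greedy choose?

Greedy: pick Harbor (covers 4 new) → pick Bravo (covers 2 new) → pick Delta (covers 1 new). Total picks: 3.

3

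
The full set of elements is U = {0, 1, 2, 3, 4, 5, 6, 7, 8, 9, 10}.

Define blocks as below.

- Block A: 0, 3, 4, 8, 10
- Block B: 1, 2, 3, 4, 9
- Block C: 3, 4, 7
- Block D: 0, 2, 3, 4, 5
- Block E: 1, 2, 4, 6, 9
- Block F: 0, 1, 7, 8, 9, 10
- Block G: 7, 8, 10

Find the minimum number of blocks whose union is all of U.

3

D, E, and F cover everything between them: the union {0, 1, 2, 3, 4, 5, 6, 7, 8, 9, 10} is all of U.
Only D contains 5, so D is forced; the remaining 6 elements need at least 2 more blocks (each remaining block adds at most 5) — so at least 3 blocks are needed, and 3 is optimal.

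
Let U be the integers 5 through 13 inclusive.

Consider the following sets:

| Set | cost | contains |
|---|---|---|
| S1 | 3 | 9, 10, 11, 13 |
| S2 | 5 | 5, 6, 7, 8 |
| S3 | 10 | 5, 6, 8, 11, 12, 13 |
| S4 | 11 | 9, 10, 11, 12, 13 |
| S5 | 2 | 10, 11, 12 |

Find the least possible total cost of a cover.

10

S1, S2, S5 together cover every item (S1 ∪ S2 ∪ S5 = {5, 6, 7, 8, 9, 10, 11, 12, 13}); total cost 3 + 5 + 2 = 10.
No covering selection has total cost below 10.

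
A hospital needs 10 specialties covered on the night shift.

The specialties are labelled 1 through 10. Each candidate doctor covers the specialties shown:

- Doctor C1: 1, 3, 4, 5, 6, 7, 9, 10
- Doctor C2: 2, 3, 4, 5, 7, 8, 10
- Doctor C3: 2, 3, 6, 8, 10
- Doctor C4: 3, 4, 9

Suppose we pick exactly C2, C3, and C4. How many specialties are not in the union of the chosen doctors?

Union of C2, C3, C4 = {2, 3, 4, 5, 6, 7, 8, 9, 10}.
Not covered: 1 — 1 specialty.

1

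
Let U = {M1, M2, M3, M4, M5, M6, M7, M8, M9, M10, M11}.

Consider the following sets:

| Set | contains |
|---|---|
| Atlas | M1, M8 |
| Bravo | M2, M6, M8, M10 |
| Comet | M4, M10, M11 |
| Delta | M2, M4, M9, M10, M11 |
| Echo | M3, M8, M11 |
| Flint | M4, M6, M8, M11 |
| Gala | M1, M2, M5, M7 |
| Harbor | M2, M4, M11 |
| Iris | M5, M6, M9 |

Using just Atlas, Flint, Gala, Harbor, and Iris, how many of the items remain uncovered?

2

Union of Atlas, Flint, Gala, Harbor, Iris = {M1, M2, M4, M5, M6, M7, M8, M9, M11}.
Not covered: M3, M10 — 2 items.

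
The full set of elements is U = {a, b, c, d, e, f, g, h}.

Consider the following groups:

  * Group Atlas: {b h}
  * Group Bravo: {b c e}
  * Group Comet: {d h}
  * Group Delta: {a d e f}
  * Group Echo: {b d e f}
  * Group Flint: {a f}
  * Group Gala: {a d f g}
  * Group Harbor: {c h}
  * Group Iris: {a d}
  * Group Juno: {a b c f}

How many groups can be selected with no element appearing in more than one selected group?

3

Bravo, Comet, Flint are pairwise disjoint (Bravo={b,c,e}; Comet={d,h}; Flint={a,f}).
Every remaining group overlaps one of these, and no 4 of the listed groups are pairwise disjoint, so 3 is the maximum.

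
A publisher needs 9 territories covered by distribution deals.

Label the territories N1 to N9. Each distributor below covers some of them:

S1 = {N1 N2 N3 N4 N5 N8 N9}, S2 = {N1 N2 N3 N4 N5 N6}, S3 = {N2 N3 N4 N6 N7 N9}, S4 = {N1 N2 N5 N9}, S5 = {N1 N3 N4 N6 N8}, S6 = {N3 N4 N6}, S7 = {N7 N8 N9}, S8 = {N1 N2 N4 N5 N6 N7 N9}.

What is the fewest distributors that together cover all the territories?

2

S1 and S3 together: S1 ∪ S3 = {N1, N2, N3, N4, N5, N6, N7, N8, N9} — every territory is covered.
No single distributor has all 9 territories (the largest, S1, has 7), so 2 is optimal.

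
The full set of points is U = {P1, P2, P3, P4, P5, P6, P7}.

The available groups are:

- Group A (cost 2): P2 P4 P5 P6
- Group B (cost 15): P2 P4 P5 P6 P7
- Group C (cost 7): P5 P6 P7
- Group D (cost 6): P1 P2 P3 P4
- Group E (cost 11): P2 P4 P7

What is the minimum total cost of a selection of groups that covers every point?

C, D together cover every point (C ∪ D = {P1, P2, P3, P4, P5, P6, P7}); total cost 7 + 6 = 13.
The greedy pick A, D, C costs 15; no covering selection beats 13.

13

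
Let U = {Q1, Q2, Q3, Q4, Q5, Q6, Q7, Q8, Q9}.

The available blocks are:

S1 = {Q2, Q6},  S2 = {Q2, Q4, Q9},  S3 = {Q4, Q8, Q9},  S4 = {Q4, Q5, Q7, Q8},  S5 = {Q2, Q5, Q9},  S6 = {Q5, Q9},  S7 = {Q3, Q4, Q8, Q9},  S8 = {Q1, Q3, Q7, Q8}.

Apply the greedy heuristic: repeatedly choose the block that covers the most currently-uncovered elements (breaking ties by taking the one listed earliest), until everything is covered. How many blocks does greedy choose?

4

Greedy: pick S4 (covers 4 new) → pick S1 (covers 2 new) → pick S7 (covers 2 new) → pick S8 (covers 1 new). Total picks: 4.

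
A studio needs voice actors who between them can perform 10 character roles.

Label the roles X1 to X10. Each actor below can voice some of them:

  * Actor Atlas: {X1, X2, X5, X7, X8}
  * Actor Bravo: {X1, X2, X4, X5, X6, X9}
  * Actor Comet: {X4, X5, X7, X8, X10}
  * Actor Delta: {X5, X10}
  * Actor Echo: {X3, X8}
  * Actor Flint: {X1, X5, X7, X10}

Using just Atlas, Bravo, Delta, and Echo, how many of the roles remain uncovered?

Union of Atlas, Bravo, Delta, Echo = {X1, X2, X3, X4, X5, X6, X7, X8, X9, X10} — that's every role, so 0 are uncovered.

0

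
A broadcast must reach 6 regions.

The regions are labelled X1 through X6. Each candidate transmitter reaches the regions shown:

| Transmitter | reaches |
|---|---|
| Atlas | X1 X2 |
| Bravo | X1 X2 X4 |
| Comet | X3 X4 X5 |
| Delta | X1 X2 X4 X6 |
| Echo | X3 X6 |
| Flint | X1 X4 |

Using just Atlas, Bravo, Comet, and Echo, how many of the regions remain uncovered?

0

Union of Atlas, Bravo, Comet, Echo = {X1, X2, X3, X4, X5, X6} — that's every region, so 0 are uncovered.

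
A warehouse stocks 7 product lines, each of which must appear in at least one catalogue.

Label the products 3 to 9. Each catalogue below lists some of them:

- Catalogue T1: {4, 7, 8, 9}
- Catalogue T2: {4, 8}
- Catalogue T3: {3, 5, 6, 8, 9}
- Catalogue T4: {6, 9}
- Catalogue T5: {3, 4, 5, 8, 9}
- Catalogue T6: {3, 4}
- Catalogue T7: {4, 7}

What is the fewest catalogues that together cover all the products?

2

T1 and T3 together: T1 ∪ T3 = {3, 4, 5, 6, 7, 8, 9} — every product is covered.
No single catalogue has all 7 products (the largest, T3, has 5), so 2 is optimal.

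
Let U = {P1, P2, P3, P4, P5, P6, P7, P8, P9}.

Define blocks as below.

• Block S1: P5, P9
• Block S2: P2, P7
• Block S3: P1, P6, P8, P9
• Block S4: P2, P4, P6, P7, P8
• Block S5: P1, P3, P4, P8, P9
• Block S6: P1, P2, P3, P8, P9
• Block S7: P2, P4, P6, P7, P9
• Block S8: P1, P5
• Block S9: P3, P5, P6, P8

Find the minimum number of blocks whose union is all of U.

S1, S6, and S7 cover everything between them: the union {P1, P2, P3, P4, P5, P6, P7, P8, P9} is all of U.
No 2 of the 9 blocks cover everything (all 36 combinations miss at least one item), so 3 is optimal.

3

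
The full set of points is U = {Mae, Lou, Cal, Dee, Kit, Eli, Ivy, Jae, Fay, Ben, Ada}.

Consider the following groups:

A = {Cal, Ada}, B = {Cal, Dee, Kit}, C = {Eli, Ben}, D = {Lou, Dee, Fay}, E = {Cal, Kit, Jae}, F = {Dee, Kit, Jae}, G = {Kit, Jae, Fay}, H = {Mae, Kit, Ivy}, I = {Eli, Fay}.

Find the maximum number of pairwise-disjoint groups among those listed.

4

A, C, D, H are pairwise disjoint (A={Cal,Ada}; C={Eli,Ben}; D={Lou,Dee,Fay}; H={Mae,Kit,Ivy}).
Every remaining group overlaps one of these, and no 5 of the listed groups are pairwise disjoint, so 4 is the maximum.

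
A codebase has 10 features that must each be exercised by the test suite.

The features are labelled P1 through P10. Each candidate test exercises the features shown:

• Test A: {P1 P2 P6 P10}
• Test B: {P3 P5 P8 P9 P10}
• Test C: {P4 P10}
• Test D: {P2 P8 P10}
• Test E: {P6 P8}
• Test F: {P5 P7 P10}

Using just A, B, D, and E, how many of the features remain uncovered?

Union of A, B, D, E = {P1, P2, P3, P5, P6, P8, P9, P10}.
Not covered: P4, P7 — 2 features.

2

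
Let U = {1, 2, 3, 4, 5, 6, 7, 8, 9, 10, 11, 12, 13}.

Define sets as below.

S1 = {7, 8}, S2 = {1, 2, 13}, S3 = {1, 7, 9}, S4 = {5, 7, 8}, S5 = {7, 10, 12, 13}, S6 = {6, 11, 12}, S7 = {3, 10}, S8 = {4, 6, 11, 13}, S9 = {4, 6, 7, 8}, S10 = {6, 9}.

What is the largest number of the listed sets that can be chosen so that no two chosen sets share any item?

S2, S4, S6, S7 are pairwise disjoint (S2={1,2,13}; S4={5,7,8}; S6={6,11,12}; S7={3,10}).
Every remaining set overlaps one of these, and no 5 of the listed sets are pairwise disjoint, so 4 is the maximum.

4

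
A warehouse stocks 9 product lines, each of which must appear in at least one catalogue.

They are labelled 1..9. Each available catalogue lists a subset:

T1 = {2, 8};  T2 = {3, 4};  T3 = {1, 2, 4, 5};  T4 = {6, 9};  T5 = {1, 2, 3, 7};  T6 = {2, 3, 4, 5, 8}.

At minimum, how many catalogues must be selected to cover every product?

3

T4 and T5 and T6 together: T4 ∪ T5 ∪ T6 = {1, 2, 3, 4, 5, 6, 7, 8, 9} — every product is covered.
Only T4 contains 6, so T4 is forced; the remaining 7 products need at least 2 more catalogues (each remaining catalogue adds at most 5) — so at least 3 catalogues are needed, and 3 is optimal.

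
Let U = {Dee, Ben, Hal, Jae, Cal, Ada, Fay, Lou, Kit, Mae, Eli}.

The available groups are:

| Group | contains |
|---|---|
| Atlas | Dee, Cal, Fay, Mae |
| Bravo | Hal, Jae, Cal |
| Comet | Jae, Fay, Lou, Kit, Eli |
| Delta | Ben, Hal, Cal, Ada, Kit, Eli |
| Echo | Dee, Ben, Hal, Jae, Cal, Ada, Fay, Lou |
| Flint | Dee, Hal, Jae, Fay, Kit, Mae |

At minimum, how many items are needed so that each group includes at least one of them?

2

The 2 items {Jae, Cal} hit every group.
No single item lies in every group, so at least 2 are needed and 2 is optimal.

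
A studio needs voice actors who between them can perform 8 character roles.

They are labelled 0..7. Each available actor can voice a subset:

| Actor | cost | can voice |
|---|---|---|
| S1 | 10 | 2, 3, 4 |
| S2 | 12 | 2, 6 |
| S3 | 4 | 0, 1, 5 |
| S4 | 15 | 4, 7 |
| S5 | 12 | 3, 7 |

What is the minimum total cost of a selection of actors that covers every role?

38

S1, S2, S3, S5 together cover every role (S1 ∪ S2 ∪ S3 ∪ S5 = {0, 1, 2, 3, 4, 5, 6, 7}); total cost 10 + 12 + 4 + 12 = 38.
No covering selection has total cost below 38.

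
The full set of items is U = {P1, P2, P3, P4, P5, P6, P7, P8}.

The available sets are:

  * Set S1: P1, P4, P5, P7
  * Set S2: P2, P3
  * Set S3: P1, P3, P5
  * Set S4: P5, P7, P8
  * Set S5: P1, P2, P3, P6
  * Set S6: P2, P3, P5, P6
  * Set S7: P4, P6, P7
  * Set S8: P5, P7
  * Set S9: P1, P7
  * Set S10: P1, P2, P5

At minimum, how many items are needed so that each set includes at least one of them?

3

The 3 items {P3, P5, P7} hit every set.
No choice of 2 items meets every set, so 3 is the minimum.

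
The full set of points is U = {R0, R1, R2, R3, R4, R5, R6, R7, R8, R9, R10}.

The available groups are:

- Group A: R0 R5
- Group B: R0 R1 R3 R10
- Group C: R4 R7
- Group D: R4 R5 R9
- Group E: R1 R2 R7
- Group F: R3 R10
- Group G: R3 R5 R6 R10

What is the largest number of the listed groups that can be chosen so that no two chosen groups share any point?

3

A, C, F are pairwise disjoint (A={R0,R5}; C={R4,R7}; F={R3,R10}).
Every remaining group overlaps one of these, and no 4 of the listed groups are pairwise disjoint, so 3 is the maximum.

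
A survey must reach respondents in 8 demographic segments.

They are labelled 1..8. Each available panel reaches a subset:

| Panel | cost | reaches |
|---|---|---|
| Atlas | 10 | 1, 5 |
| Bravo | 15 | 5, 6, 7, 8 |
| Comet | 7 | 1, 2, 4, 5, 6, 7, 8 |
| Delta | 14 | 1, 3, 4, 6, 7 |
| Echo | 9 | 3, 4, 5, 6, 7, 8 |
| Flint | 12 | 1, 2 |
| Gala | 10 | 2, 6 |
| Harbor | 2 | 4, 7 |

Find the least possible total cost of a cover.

16

Comet, Echo together cover every segment (Comet ∪ Echo = {1, 2, 3, 4, 5, 6, 7, 8}); total cost 7 + 9 = 16.
No covering selection has total cost below 16.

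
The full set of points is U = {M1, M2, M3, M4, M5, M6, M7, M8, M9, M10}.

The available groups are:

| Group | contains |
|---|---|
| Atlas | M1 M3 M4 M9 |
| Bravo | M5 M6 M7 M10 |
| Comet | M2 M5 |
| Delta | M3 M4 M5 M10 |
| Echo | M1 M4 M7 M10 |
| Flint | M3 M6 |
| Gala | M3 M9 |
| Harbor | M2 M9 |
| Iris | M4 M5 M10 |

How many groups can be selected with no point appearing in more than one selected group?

Comet, Echo, Gala are pairwise disjoint (Comet={M2,M5}; Echo={M1,M4,M7,M10}; Gala={M3,M9}).
Every remaining group overlaps one of these, and no 4 of the listed groups are pairwise disjoint, so 3 is the maximum.

3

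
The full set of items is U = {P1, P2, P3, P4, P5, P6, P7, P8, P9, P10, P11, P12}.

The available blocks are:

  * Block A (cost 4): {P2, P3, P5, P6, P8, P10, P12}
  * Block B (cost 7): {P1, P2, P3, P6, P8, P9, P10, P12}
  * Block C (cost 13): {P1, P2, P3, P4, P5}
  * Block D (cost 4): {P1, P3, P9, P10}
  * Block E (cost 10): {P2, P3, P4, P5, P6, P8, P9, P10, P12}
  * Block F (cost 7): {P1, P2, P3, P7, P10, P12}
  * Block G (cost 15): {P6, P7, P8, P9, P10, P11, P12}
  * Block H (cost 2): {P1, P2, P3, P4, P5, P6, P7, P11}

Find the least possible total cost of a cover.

9

B, H together cover every item (B ∪ H = {P1, P2, P3, P4, P5, P6, P7, P8, P9, P10, P11, P12}); total cost 7 + 2 = 9.
The greedy pick H, A, D costs 10; no covering selection beats 9.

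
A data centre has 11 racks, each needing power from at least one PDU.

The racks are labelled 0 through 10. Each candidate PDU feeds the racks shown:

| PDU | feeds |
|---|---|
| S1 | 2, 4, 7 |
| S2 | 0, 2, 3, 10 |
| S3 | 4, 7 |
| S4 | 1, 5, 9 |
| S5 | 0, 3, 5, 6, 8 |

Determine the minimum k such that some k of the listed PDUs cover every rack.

4

Take {S1, S2, S4, S5}. Their union is {0, 1, 2, 3, 4, 5, 6, 7, 8, 9, 10}, which is all 11 racks.
Only S2 contains 10, so S2 is forced; the remaining 7 racks need at least 3 more PDUs (each remaining PDU adds at most 3) — so at least 4 PDUs are needed, and 4 is optimal.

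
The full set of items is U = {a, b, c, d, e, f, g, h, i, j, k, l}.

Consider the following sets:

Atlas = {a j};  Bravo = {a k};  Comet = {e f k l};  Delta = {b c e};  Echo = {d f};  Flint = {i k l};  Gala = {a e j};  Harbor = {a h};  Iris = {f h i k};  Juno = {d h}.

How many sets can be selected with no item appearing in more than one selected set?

Atlas, Delta, Flint, Juno are pairwise disjoint (Atlas={a,j}; Delta={b,c,e}; Flint={i,k,l}; Juno={d,h}).
Every remaining set overlaps one of these, and no 5 of the listed sets are pairwise disjoint, so 4 is the maximum.

4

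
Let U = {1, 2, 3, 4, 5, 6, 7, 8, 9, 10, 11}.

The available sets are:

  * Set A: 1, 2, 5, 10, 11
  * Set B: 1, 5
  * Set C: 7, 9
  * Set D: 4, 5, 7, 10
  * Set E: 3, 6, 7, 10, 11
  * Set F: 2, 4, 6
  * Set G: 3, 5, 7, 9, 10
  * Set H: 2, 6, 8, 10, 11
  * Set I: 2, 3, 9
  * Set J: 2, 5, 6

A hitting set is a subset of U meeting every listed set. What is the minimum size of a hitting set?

3

T = {2, 5, 7} meets every set (each contains at least one member of T), and |T| = 3.
The sets B, C, H are pairwise disjoint, so any hitting set needs a separate item for each — at least 3. Hence 3 is optimal.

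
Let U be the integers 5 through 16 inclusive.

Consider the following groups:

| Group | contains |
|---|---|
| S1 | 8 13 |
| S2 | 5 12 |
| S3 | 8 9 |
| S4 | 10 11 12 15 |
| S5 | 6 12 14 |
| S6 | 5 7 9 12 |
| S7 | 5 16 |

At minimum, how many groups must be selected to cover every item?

5

S1 and S4 and S5 and S6 and S7 together: S1 ∪ S4 ∪ S5 ∪ S6 ∪ S7 = {5, 6, 7, 8, 9, 10, 11, 12, 13, 14, 15, 16} — every item is covered.
No 4 of the 7 groups cover everything (all 35 combinations miss at least one item), so 5 is optimal.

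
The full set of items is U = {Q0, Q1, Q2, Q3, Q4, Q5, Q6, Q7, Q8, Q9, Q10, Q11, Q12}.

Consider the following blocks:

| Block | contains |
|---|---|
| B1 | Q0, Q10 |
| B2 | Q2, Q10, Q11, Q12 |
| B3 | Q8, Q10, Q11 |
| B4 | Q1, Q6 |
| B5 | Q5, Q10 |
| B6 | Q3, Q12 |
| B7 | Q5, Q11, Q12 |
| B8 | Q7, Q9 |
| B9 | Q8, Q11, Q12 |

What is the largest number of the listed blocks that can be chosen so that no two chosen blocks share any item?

B4, B5, B8, B9 are pairwise disjoint (B4={Q1,Q6}; B5={Q5,Q10}; B8={Q7,Q9}; B9={Q8,Q11,Q12}).
Every remaining block overlaps one of these, and no 5 of the listed blocks are pairwise disjoint, so 4 is the maximum.

4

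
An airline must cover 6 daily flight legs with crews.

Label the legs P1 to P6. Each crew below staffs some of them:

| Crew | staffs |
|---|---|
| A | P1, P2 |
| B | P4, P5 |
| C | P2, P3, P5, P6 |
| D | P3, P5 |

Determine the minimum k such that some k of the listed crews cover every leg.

A and B and C together: A ∪ B ∪ C = {P1, P2, P3, P4, P5, P6} — every leg is covered.
Only A contains P1, so A is forced; the remaining 4 legs need at least 2 more crews (each remaining crew adds at most 3) — so at least 3 crews are needed, and 3 is optimal.

3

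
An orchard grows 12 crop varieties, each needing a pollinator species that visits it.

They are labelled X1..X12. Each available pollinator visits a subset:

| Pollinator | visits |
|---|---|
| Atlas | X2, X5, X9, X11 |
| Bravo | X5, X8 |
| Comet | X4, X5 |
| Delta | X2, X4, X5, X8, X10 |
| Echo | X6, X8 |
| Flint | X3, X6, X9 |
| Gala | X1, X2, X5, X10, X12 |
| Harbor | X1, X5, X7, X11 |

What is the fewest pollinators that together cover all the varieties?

Take {Delta, Flint, Gala, Harbor}. Their union is {X1, X2, X3, X4, X5, X6, X7, X8, X9, X10, X11, X12}, which is all 12 varieties.
Only Gala contains X12, so Gala is forced; the remaining 7 varieties need at least 3 more pollinators (each remaining pollinator adds at most 3) — so at least 4 pollinators are needed, and 4 is optimal.

4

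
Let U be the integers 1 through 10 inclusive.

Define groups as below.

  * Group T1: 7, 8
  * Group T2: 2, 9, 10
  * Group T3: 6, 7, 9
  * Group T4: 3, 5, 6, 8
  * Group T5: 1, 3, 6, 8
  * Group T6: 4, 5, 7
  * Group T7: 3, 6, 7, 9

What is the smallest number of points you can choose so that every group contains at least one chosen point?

H = {7, 8, 10} meets every group (each contains at least one member of H), and |H| = 3.
The groups T2, T5, T6 are pairwise disjoint, so any hitting set needs a separate point for each — at least 3. Hence 3 is optimal.

3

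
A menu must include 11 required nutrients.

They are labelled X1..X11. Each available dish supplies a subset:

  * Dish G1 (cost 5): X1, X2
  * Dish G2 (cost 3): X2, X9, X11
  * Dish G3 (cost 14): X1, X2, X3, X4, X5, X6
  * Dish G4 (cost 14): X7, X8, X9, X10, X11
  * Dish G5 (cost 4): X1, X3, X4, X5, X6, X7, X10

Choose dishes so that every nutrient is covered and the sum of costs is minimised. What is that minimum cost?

21

G2, G4, G5 together cover every nutrient (G2 ∪ G4 ∪ G5 = {X1, X2, X3, X4, X5, X6, X7, X8, X9, X10, X11}); total cost 3 + 14 + 4 = 21.
No covering selection has total cost below 21.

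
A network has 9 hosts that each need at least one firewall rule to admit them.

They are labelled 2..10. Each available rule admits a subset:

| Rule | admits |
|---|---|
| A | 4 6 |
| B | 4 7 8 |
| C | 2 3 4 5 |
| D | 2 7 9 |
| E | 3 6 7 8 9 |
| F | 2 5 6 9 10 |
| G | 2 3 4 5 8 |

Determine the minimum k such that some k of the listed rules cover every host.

Take {B, C, F}. Their union is {2, 3, 4, 5, 6, 7, 8, 9, 10}, which is all 9 hosts.
Only F contains 10, so F is forced; the remaining 4 hosts need at least 2 more rules (each remaining rule adds at most 3) — so at least 3 rules are needed, and 3 is optimal.

3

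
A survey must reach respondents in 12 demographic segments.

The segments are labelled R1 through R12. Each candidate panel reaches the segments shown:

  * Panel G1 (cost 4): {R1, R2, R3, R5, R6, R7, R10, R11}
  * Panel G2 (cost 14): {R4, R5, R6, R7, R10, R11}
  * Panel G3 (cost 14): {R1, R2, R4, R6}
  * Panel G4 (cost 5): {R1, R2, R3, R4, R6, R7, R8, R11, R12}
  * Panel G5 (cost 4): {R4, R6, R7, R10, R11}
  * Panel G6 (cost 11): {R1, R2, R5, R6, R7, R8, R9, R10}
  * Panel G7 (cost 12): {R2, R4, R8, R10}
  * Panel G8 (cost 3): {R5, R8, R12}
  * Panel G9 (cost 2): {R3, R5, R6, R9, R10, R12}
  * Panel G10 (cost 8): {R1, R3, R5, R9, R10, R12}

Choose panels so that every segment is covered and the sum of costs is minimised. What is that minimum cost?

G4, G9 together cover every segment (G4 ∪ G9 = {R1, R2, R3, R4, R5, R6, R7, R8, R9, R10, R11, R12}); total cost 5 + 2 = 7.
No covering selection has total cost below 7.

7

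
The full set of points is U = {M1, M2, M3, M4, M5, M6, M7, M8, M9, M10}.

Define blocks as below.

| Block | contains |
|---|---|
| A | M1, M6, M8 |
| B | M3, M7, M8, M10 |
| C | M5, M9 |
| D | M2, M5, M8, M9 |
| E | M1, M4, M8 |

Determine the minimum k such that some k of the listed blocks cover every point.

4

A and B and D and E together: A ∪ B ∪ D ∪ E = {M1, M2, M3, M4, M5, M6, M7, M8, M9, M10} — every point is covered.
Only E contains M4, so E is forced; the remaining 7 points need at least 3 more blocks (each remaining block adds at most 3) — so at least 4 blocks are needed, and 4 is optimal.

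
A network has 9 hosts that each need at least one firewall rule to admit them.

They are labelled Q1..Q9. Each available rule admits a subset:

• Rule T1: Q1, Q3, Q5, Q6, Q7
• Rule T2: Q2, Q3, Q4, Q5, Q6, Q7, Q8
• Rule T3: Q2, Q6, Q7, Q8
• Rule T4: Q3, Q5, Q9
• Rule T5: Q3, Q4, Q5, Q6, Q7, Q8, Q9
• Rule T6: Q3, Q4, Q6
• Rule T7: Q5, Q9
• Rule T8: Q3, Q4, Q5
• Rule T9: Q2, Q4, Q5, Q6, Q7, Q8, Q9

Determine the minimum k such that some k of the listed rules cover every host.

2

Take {T1, T9}. Their union is {Q1, Q2, Q3, Q4, Q5, Q6, Q7, Q8, Q9}, which is all 9 hosts.
No single rule has all 9 hosts (the largest, T2, has 7), so 2 is optimal.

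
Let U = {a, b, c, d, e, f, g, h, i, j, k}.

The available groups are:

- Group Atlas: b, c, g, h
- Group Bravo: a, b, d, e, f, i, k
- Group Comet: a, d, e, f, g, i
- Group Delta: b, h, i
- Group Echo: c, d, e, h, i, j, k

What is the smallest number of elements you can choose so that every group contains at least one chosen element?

2

The 2 elements {h, i} hit every group.
No single element lies in every group, so at least 2 are needed and 2 is optimal.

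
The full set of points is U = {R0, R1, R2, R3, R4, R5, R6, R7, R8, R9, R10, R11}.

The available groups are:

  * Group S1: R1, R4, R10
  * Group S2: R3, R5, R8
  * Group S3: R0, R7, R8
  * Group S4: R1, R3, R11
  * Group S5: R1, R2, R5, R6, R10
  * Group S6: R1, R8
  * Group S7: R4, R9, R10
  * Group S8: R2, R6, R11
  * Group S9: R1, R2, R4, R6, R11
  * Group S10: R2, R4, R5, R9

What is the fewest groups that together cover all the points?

Take {S2, S3, S7, S9}. Their union is {R0, R1, R2, R3, R4, R5, R6, R7, R8, R9, R10, R11}, which is all 12 points.
No 3 of the 10 groups cover everything (all 120 combinations miss at least one point), so 4 is optimal.

4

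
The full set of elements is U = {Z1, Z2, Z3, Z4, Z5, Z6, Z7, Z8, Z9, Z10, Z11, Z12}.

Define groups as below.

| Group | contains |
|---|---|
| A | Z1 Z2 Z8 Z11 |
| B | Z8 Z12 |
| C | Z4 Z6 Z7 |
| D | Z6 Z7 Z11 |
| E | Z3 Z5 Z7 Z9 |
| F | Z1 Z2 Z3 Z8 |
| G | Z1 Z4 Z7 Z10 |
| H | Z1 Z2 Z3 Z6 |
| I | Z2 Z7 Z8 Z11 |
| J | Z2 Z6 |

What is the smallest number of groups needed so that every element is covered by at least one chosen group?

5

B and D and E and G and H together: B ∪ D ∪ E ∪ G ∪ H = {Z1, Z2, Z3, Z4, Z5, Z6, Z7, Z8, Z9, Z10, Z11, Z12} — every element is covered.
No 4 of the 10 groups cover everything (all 210 combinations miss at least one element), so 5 is optimal.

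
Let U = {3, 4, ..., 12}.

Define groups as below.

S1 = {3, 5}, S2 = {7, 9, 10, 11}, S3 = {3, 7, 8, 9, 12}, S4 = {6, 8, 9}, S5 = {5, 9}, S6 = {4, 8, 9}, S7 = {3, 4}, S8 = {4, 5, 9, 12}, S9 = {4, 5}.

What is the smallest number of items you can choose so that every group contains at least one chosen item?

H = {4, 5, 9} meets every group (each contains at least one member of H), and |H| = 3.
No choice of 2 items meets every group, so 3 is the minimum.

3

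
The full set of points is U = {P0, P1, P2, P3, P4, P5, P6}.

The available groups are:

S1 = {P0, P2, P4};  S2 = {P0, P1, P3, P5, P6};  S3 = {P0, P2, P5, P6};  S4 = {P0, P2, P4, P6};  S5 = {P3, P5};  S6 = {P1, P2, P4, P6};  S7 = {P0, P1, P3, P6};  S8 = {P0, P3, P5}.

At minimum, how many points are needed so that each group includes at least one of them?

The 2 points {P2, P3} hit every group.
The groups S1, S5 are pairwise disjoint, so any hitting set needs a separate point for each — at least 2. Hence 2 is optimal.

2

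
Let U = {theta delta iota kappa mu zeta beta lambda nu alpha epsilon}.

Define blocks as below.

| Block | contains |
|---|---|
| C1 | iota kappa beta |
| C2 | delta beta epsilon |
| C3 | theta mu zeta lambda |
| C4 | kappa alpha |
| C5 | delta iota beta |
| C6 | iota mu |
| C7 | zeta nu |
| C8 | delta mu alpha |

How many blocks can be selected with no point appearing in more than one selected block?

4

C2, C4, C6, C7 are pairwise disjoint (C2={delta,beta,epsilon}; C4={kappa,alpha}; C6={iota,mu}; C7={zeta,nu}).
Every remaining block overlaps one of these, and no 5 of the listed blocks are pairwise disjoint, so 4 is the maximum.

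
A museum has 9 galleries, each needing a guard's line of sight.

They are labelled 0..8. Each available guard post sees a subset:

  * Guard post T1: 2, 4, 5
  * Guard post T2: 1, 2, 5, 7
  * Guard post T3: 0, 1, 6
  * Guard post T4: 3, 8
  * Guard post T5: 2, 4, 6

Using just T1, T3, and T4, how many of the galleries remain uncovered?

1

Union of T1, T3, T4 = {0, 1, 2, 3, 4, 5, 6, 8}.
Not covered: 7 — 1 gallery.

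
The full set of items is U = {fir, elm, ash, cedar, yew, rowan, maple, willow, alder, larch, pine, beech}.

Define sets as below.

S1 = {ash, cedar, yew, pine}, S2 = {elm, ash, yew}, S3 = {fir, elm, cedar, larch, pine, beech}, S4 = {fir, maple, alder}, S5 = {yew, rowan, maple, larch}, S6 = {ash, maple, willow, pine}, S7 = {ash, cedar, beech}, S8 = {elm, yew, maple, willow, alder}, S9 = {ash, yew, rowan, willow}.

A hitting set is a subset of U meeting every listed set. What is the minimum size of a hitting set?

3

Take H = {ash, alder, larch}. Each listed set contains at least one of these, so H is a hitting set of size 3.
No choice of 2 items meets every set, so 3 is the minimum.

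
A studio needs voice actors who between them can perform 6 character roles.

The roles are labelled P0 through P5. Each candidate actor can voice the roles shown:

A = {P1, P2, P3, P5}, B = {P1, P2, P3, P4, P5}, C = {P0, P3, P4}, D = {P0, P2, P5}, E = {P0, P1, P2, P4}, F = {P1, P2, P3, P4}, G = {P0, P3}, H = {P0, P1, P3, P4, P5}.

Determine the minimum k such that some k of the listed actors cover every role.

Take {B, H}. Their union is {P0, P1, P2, P3, P4, P5}, which is all 6 roles.
No single actor has all 6 roles (the largest, B, has 5), so 2 is optimal.

2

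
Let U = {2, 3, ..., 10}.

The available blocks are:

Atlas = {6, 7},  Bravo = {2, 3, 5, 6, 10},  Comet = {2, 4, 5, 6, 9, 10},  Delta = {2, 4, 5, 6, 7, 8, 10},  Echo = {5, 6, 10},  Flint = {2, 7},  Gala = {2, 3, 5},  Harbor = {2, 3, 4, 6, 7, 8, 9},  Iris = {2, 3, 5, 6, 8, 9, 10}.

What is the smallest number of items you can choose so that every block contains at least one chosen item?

Take H = {2, 6}. Each listed block contains at least one of these, so H is a hitting set of size 2.
The blocks Echo, Flint are pairwise disjoint, so any hitting set needs a separate item for each — at least 2. Hence 2 is optimal.

2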